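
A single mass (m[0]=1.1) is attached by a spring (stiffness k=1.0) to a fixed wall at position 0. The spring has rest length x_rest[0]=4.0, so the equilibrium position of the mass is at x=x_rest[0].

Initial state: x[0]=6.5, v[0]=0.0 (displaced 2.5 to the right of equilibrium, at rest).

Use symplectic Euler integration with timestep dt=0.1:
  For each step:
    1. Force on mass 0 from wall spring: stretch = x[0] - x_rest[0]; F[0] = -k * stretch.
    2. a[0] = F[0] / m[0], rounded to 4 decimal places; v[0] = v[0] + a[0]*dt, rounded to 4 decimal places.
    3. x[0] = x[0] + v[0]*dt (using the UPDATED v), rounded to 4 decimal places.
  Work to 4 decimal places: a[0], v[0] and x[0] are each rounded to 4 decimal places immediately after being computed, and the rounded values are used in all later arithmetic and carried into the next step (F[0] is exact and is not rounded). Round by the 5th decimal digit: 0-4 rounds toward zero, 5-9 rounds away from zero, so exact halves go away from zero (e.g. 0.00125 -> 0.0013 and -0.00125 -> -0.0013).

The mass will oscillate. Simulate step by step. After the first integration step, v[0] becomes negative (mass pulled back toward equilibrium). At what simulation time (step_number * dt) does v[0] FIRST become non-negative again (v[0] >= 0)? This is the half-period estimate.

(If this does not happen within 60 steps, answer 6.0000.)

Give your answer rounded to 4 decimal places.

Step 0: x=[6.5000] v=[0.0000]
Step 1: x=[6.4773] v=[-0.2273]
Step 2: x=[6.4321] v=[-0.4525]
Step 3: x=[6.3647] v=[-0.6736]
Step 4: x=[6.2758] v=[-0.8886]
Step 5: x=[6.1663] v=[-1.0955]
Step 6: x=[6.0371] v=[-1.2924]
Step 7: x=[5.8893] v=[-1.4776]
Step 8: x=[5.7244] v=[-1.6494]
Step 9: x=[5.5438] v=[-1.8062]
Step 10: x=[5.3491] v=[-1.9466]
Step 11: x=[5.1422] v=[-2.0693]
Step 12: x=[4.9249] v=[-2.1731]
Step 13: x=[4.6992] v=[-2.2572]
Step 14: x=[4.4671] v=[-2.3208]
Step 15: x=[4.2308] v=[-2.3633]
Step 16: x=[3.9924] v=[-2.3843]
Step 17: x=[3.7540] v=[-2.3836]
Step 18: x=[3.5179] v=[-2.3612]
Step 19: x=[3.2862] v=[-2.3174]
Step 20: x=[3.0610] v=[-2.2525]
Step 21: x=[2.8443] v=[-2.1671]
Step 22: x=[2.6381] v=[-2.0620]
Step 23: x=[2.4443] v=[-1.9382]
Step 24: x=[2.2646] v=[-1.7968]
Step 25: x=[2.1007] v=[-1.6390]
Step 26: x=[1.9541] v=[-1.4663]
Step 27: x=[1.8261] v=[-1.2803]
Step 28: x=[1.7178] v=[-1.0827]
Step 29: x=[1.6303] v=[-0.8752]
Step 30: x=[1.5643] v=[-0.6598]
Step 31: x=[1.5205] v=[-0.4384]
Step 32: x=[1.4992] v=[-0.2130]
Step 33: x=[1.5006] v=[0.0144]
First v>=0 after going negative at step 33, time=3.3000

Answer: 3.3000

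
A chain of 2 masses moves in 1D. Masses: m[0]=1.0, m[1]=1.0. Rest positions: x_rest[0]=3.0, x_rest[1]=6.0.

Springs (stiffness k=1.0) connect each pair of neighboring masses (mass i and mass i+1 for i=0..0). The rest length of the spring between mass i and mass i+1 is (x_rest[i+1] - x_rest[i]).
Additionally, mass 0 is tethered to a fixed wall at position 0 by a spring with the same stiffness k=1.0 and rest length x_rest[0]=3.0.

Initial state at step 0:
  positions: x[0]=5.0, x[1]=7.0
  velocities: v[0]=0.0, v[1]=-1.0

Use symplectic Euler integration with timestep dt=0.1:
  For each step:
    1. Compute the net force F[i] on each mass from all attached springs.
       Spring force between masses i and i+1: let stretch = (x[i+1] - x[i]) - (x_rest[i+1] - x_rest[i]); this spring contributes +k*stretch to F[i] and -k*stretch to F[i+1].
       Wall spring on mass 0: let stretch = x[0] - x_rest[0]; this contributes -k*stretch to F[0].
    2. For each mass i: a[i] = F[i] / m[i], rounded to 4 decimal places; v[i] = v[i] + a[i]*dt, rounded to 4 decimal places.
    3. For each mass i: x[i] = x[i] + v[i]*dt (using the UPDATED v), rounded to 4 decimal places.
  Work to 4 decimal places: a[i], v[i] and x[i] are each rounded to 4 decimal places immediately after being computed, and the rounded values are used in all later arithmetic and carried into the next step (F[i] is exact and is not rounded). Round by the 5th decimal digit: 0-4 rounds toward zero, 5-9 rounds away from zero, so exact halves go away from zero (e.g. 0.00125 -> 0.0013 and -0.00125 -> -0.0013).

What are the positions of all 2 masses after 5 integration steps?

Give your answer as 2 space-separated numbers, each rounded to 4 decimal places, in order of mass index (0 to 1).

Step 0: x=[5.0000 7.0000] v=[0.0000 -1.0000]
Step 1: x=[4.9700 6.9100] v=[-0.3000 -0.9000]
Step 2: x=[4.9097 6.8306] v=[-0.6030 -0.7940]
Step 3: x=[4.8195 6.7620] v=[-0.9019 -0.6861]
Step 4: x=[4.7005 6.7040] v=[-1.1896 -0.5804]
Step 5: x=[4.5546 6.6559] v=[-1.4593 -0.4808]

Answer: 4.5546 6.6559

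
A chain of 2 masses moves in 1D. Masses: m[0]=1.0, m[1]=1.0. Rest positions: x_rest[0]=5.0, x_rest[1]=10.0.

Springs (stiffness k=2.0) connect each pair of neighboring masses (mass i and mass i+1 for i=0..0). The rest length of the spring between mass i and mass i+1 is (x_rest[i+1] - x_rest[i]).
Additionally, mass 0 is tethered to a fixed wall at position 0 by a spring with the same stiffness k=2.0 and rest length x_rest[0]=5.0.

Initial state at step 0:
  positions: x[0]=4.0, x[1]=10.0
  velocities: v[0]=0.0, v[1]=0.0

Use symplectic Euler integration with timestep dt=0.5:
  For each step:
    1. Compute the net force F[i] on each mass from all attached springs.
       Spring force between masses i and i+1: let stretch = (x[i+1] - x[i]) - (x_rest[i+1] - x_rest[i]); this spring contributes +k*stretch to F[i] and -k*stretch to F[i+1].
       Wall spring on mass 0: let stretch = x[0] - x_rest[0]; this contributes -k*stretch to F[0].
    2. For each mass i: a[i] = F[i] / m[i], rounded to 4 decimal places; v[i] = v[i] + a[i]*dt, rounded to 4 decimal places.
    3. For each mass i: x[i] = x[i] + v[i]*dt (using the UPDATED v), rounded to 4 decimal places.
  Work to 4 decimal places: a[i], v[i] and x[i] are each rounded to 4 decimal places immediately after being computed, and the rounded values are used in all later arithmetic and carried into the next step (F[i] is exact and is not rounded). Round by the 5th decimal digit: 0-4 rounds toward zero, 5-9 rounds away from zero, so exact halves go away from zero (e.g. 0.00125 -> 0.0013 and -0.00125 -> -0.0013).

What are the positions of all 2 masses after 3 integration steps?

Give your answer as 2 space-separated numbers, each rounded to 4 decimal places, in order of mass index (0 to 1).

Step 0: x=[4.0000 10.0000] v=[0.0000 0.0000]
Step 1: x=[5.0000 9.5000] v=[2.0000 -1.0000]
Step 2: x=[5.7500 9.2500] v=[1.5000 -0.5000]
Step 3: x=[5.3750 9.7500] v=[-0.7500 1.0000]

Answer: 5.3750 9.7500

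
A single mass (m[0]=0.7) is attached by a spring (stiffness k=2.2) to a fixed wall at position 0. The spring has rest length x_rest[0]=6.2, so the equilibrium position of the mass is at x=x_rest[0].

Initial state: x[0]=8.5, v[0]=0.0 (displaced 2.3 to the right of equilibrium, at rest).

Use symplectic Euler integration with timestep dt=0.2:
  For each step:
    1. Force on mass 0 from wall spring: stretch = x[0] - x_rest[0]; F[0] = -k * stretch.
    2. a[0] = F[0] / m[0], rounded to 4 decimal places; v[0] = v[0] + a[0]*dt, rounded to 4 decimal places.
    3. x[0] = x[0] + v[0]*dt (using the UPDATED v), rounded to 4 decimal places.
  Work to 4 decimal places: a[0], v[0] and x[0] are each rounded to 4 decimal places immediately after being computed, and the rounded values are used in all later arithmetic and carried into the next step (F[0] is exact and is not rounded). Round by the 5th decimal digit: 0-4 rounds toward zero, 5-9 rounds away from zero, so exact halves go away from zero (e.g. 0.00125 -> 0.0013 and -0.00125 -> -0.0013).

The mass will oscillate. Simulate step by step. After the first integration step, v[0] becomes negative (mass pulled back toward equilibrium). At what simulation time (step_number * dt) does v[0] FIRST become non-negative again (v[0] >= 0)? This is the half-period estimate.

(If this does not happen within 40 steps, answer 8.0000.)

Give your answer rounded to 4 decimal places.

Step 0: x=[8.5000] v=[0.0000]
Step 1: x=[8.2109] v=[-1.4457]
Step 2: x=[7.6690] v=[-2.7097]
Step 3: x=[6.9424] v=[-3.6331]
Step 4: x=[6.1224] v=[-4.0998]
Step 5: x=[5.3122] v=[-4.0510]
Step 6: x=[4.6136] v=[-3.4930]
Step 7: x=[4.1144] v=[-2.4958]
Step 8: x=[3.8774] v=[-1.1849]
Step 9: x=[3.9324] v=[0.2750]
First v>=0 after going negative at step 9, time=1.8000

Answer: 1.8000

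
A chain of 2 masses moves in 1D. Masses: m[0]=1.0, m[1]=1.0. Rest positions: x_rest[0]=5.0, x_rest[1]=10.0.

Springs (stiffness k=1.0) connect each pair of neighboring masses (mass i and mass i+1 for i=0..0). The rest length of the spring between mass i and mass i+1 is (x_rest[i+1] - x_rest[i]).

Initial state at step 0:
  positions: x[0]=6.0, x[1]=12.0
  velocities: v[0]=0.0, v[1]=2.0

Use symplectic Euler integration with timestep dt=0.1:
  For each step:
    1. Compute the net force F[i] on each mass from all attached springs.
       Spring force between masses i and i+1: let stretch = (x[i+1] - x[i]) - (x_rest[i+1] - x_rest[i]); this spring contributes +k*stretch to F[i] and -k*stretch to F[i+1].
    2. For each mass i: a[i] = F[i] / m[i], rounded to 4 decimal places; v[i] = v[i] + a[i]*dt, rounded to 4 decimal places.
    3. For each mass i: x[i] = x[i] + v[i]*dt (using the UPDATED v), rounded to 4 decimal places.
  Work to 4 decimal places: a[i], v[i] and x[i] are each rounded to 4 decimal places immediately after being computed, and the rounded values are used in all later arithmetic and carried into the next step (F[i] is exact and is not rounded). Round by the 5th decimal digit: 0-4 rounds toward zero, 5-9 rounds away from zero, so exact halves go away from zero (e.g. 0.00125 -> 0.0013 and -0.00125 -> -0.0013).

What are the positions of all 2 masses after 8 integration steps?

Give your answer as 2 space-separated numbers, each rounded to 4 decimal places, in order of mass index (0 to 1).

Answer: 6.4780 13.1221

Derivation:
Step 0: x=[6.0000 12.0000] v=[0.0000 2.0000]
Step 1: x=[6.0100 12.1900] v=[0.1000 1.9000]
Step 2: x=[6.0318 12.3682] v=[0.2180 1.7820]
Step 3: x=[6.0670 12.5330] v=[0.3516 1.6484]
Step 4: x=[6.1168 12.6832] v=[0.4982 1.5018]
Step 5: x=[6.1823 12.8177] v=[0.6548 1.3452]
Step 6: x=[6.2641 12.9359] v=[0.8183 1.1817]
Step 7: x=[6.3627 13.0374] v=[0.9855 1.0145]
Step 8: x=[6.4780 13.1221] v=[1.1530 0.8470]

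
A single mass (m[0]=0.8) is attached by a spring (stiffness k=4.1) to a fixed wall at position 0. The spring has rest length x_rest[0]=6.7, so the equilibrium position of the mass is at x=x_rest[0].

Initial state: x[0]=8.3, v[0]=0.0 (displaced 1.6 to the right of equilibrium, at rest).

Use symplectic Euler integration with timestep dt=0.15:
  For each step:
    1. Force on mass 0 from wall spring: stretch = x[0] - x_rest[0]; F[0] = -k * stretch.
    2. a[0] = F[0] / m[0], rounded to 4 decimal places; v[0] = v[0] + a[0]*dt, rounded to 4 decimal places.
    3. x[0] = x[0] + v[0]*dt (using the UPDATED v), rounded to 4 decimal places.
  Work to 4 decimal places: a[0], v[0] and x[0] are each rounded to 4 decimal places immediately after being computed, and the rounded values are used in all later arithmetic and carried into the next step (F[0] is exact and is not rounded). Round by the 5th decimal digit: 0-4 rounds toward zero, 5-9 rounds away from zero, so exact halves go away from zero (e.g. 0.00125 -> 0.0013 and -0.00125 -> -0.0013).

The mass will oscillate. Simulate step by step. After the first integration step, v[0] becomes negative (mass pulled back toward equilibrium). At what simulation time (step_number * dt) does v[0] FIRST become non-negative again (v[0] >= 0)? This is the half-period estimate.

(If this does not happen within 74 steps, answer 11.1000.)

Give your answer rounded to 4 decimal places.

Answer: 1.5000

Derivation:
Step 0: x=[8.3000] v=[0.0000]
Step 1: x=[8.1155] v=[-1.2300]
Step 2: x=[7.7678] v=[-2.3182]
Step 3: x=[7.2969] v=[-3.1391]
Step 4: x=[6.7572] v=[-3.5980]
Step 5: x=[6.2109] v=[-3.6420]
Step 6: x=[5.7210] v=[-3.2660]
Step 7: x=[5.3440] v=[-2.5134]
Step 8: x=[5.1234] v=[-1.4710]
Step 9: x=[5.0846] v=[-0.2590]
Step 10: x=[5.2320] v=[0.9828]
First v>=0 after going negative at step 10, time=1.5000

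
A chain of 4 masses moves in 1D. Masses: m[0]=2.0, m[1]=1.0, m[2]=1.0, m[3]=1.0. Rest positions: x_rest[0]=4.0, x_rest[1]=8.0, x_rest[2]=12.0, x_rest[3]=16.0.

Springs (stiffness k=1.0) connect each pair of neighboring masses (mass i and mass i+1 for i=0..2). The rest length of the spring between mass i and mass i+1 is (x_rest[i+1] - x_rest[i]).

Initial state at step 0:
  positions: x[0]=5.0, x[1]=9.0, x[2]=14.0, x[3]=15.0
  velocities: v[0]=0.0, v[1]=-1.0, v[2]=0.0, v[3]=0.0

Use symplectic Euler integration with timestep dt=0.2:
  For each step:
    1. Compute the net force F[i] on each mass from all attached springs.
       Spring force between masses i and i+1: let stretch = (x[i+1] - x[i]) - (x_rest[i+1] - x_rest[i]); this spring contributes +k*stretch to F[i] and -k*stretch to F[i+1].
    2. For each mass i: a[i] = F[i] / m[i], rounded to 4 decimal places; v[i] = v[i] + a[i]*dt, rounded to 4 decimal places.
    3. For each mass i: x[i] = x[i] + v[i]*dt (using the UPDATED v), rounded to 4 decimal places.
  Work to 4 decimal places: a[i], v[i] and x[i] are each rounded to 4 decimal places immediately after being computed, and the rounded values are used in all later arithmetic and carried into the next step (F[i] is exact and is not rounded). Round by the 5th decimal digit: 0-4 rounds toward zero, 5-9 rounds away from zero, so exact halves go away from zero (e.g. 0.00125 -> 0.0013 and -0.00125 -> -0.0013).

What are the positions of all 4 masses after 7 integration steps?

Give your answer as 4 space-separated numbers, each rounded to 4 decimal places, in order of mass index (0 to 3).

Answer: 4.8842 8.5019 11.1815 17.1484

Derivation:
Step 0: x=[5.0000 9.0000 14.0000 15.0000] v=[0.0000 -1.0000 0.0000 0.0000]
Step 1: x=[5.0000 8.8400 13.8400 15.1200] v=[0.0000 -0.8000 -0.8000 0.6000]
Step 2: x=[4.9968 8.7264 13.5312 15.3488] v=[-0.0160 -0.5680 -1.5440 1.1440]
Step 3: x=[4.9882 8.6558 13.1029 15.6649] v=[-0.0430 -0.3530 -2.1414 1.5805]
Step 4: x=[4.9730 8.6164 12.5992 16.0385] v=[-0.0762 -0.1971 -2.5184 1.8681]
Step 5: x=[4.9506 8.5906 12.0738 16.4345] v=[-0.1119 -0.1292 -2.6271 1.9802]
Step 6: x=[4.9210 8.5585 11.5835 16.8161] v=[-0.1479 -0.1606 -2.4516 1.9081]
Step 7: x=[4.8842 8.5019 11.1815 17.1484] v=[-0.1842 -0.2831 -2.0101 1.6616]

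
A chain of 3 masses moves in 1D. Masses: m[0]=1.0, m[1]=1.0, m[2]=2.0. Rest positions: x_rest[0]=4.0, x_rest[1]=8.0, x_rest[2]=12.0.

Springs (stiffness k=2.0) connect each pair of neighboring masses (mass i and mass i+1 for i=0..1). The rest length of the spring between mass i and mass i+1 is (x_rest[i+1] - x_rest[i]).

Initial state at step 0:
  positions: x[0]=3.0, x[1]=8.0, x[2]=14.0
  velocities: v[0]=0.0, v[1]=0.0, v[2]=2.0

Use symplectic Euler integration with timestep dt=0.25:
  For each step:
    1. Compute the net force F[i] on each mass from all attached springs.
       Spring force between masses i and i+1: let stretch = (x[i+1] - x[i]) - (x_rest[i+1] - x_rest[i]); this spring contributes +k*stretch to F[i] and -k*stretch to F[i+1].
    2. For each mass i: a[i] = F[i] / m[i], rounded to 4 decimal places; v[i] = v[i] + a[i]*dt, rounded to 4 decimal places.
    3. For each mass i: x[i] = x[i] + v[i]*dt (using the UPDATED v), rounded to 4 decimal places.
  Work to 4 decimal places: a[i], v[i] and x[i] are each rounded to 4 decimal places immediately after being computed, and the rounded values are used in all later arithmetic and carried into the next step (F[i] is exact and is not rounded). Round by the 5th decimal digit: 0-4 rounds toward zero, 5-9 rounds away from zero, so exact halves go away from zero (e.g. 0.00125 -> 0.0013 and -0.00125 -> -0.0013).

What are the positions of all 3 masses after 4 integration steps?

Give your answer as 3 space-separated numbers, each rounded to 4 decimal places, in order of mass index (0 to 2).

Step 0: x=[3.0000 8.0000 14.0000] v=[0.0000 0.0000 2.0000]
Step 1: x=[3.1250 8.1250 14.3750] v=[0.5000 0.5000 1.5000]
Step 2: x=[3.3750 8.4063 14.6094] v=[1.0000 1.1250 0.9375]
Step 3: x=[3.7539 8.8340 14.7061] v=[1.5157 1.7109 0.3867]
Step 4: x=[4.2679 9.3607 14.6858] v=[2.0558 2.1069 -0.0813]

Answer: 4.2679 9.3607 14.6858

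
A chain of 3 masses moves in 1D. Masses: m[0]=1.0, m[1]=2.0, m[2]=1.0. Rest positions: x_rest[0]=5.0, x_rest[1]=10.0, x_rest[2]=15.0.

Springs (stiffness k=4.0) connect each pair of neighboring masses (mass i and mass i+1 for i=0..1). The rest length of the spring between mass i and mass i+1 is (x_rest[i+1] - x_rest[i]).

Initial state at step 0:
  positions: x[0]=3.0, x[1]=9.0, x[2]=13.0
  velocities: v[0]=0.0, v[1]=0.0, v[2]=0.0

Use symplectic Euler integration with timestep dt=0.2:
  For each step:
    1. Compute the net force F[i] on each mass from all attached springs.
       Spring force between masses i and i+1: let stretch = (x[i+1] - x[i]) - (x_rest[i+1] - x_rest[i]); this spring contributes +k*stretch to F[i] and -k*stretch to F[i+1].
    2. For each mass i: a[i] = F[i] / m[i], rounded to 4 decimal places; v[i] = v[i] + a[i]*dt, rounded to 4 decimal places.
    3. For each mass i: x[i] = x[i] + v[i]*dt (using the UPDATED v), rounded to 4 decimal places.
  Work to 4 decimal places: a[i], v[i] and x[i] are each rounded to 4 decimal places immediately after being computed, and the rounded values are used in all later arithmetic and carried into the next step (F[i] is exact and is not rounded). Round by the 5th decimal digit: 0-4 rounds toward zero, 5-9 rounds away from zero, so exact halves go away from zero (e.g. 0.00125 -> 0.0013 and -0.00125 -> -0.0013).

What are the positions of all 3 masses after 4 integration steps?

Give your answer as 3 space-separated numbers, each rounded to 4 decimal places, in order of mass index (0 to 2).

Answer: 3.9415 8.0585 13.9415

Derivation:
Step 0: x=[3.0000 9.0000 13.0000] v=[0.0000 0.0000 0.0000]
Step 1: x=[3.1600 8.8400 13.1600] v=[0.8000 -0.8000 0.8000]
Step 2: x=[3.4288 8.5712 13.4288] v=[1.3440 -1.3440 1.3440]
Step 3: x=[3.7204 8.2796 13.7204] v=[1.4579 -1.4579 1.4579]
Step 4: x=[3.9415 8.0585 13.9415] v=[1.1053 -1.1053 1.1053]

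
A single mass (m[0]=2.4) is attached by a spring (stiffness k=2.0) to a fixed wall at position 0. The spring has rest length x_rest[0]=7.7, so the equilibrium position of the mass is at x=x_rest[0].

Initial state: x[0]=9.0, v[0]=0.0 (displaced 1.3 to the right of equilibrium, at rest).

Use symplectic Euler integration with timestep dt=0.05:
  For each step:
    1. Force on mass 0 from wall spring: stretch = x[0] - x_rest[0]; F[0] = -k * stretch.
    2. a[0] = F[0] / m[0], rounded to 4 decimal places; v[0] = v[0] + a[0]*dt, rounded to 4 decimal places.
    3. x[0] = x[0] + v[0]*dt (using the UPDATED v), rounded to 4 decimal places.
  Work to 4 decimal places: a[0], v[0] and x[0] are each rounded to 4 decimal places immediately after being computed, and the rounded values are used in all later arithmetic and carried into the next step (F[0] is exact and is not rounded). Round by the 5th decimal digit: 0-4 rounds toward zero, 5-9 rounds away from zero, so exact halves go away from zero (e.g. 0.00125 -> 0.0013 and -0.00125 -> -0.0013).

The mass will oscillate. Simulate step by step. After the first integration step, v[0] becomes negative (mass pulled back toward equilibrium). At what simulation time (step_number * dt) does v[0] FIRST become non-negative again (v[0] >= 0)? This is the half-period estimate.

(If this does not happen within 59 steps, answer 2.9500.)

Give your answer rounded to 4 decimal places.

Answer: 2.9500

Derivation:
Step 0: x=[9.0000] v=[0.0000]
Step 1: x=[8.9973] v=[-0.0542]
Step 2: x=[8.9919] v=[-0.1083]
Step 3: x=[8.9838] v=[-0.1621]
Step 4: x=[8.9730] v=[-0.2156]
Step 5: x=[8.9596] v=[-0.2686]
Step 6: x=[8.9435] v=[-0.3211]
Step 7: x=[8.9249] v=[-0.3729]
Step 8: x=[8.9037] v=[-0.4239]
Step 9: x=[8.8800] v=[-0.4741]
Step 10: x=[8.8538] v=[-0.5233]
Step 11: x=[8.8252] v=[-0.5714]
Step 12: x=[8.7943] v=[-0.6183]
Step 13: x=[8.7611] v=[-0.6639]
Step 14: x=[8.7257] v=[-0.7081]
Step 15: x=[8.6882] v=[-0.7508]
Step 16: x=[8.6486] v=[-0.7920]
Step 17: x=[8.6070] v=[-0.8315]
Step 18: x=[8.5635] v=[-0.8693]
Step 19: x=[8.5182] v=[-0.9053]
Step 20: x=[8.4712] v=[-0.9394]
Step 21: x=[8.4226] v=[-0.9715]
Step 22: x=[8.3725] v=[-1.0016]
Step 23: x=[8.3210] v=[-1.0296]
Step 24: x=[8.2682] v=[-1.0555]
Step 25: x=[8.2142] v=[-1.0792]
Step 26: x=[8.1592] v=[-1.1006]
Step 27: x=[8.1032] v=[-1.1197]
Step 28: x=[8.0464] v=[-1.1365]
Step 29: x=[7.9889] v=[-1.1509]
Step 30: x=[7.9308] v=[-1.1629]
Step 31: x=[7.8722] v=[-1.1725]
Step 32: x=[7.8132] v=[-1.1797]
Step 33: x=[7.7540] v=[-1.1844]
Step 34: x=[7.6947] v=[-1.1867]
Step 35: x=[7.6354] v=[-1.1865]
Step 36: x=[7.5762] v=[-1.1838]
Step 37: x=[7.5173] v=[-1.1786]
Step 38: x=[7.4588] v=[-1.1710]
Step 39: x=[7.4008] v=[-1.1610]
Step 40: x=[7.3434] v=[-1.1485]
Step 41: x=[7.2867] v=[-1.1336]
Step 42: x=[7.2309] v=[-1.1164]
Step 43: x=[7.1761] v=[-1.0969]
Step 44: x=[7.1223] v=[-1.0751]
Step 45: x=[7.0698] v=[-1.0510]
Step 46: x=[7.0186] v=[-1.0247]
Step 47: x=[6.9688] v=[-0.9963]
Step 48: x=[6.9205] v=[-0.9658]
Step 49: x=[6.8738] v=[-0.9333]
Step 50: x=[6.8289] v=[-0.8989]
Step 51: x=[6.7858] v=[-0.8626]
Step 52: x=[6.7446] v=[-0.8245]
Step 53: x=[6.7054] v=[-0.7847]
Step 54: x=[6.6682] v=[-0.7433]
Step 55: x=[6.6332] v=[-0.7003]
Step 56: x=[6.6004] v=[-0.6559]
Step 57: x=[6.5699] v=[-0.6101]
Step 58: x=[6.5418] v=[-0.5630]
Step 59: x=[6.5161] v=[-0.5147]
v[0] did not become non-negative within 59 steps; using fallback time=2.9500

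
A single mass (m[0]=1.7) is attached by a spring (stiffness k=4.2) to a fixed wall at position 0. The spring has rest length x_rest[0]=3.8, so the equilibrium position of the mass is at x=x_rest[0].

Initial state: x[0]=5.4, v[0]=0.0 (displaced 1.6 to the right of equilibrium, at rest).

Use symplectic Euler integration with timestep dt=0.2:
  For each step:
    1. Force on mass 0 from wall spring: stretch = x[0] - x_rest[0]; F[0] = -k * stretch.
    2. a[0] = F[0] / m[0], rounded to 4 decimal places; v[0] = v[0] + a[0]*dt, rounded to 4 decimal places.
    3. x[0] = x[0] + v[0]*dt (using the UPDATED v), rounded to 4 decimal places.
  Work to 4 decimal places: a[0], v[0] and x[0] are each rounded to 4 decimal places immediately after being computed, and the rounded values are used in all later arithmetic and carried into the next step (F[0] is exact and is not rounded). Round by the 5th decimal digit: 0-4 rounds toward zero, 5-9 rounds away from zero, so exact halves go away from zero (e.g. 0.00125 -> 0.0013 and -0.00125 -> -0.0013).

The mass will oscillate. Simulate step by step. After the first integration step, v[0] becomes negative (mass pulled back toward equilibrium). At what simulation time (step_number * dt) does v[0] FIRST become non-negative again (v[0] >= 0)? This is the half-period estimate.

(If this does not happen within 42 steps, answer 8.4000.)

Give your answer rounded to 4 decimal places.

Answer: 2.0000

Derivation:
Step 0: x=[5.4000] v=[0.0000]
Step 1: x=[5.2419] v=[-0.7906]
Step 2: x=[4.9413] v=[-1.5031]
Step 3: x=[4.5279] v=[-2.0670]
Step 4: x=[4.0426] v=[-2.4267]
Step 5: x=[3.5333] v=[-2.5466]
Step 6: x=[3.0503] v=[-2.4148]
Step 7: x=[2.6414] v=[-2.0444]
Step 8: x=[2.3470] v=[-1.4719]
Step 9: x=[2.1962] v=[-0.7539]
Step 10: x=[2.2039] v=[0.0386]
First v>=0 after going negative at step 10, time=2.0000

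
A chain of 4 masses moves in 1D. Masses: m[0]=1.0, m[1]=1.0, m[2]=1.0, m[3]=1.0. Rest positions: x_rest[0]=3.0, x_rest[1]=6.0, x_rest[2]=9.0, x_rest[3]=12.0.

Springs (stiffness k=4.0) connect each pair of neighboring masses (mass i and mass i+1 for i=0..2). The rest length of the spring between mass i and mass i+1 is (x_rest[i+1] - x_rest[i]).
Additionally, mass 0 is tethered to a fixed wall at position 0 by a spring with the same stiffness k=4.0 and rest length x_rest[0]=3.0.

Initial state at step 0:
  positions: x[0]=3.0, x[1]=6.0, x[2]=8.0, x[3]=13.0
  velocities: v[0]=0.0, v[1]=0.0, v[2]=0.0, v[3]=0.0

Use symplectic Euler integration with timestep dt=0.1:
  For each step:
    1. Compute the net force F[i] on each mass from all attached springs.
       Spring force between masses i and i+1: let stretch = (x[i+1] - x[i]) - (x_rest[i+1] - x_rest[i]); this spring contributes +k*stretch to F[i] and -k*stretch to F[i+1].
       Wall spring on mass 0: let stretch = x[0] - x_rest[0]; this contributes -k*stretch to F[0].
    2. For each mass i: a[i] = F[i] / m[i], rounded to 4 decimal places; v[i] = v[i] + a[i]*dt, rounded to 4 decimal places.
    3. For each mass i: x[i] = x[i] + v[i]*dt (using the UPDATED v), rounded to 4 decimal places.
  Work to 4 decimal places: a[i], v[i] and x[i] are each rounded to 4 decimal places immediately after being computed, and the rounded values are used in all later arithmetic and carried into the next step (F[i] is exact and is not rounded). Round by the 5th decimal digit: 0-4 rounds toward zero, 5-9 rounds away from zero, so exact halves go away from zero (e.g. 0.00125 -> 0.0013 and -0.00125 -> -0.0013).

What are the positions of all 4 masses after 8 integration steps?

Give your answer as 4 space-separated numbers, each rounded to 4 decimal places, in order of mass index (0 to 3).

Step 0: x=[3.0000 6.0000 8.0000 13.0000] v=[0.0000 0.0000 0.0000 0.0000]
Step 1: x=[3.0000 5.9600 8.1200 12.9200] v=[0.0000 -0.4000 1.2000 -0.8000]
Step 2: x=[2.9984 5.8880 8.3456 12.7680] v=[-0.0160 -0.7200 2.2560 -1.5200]
Step 3: x=[2.9925 5.7987 8.6498 12.5591] v=[-0.0595 -0.8928 3.0419 -2.0890]
Step 4: x=[2.9791 5.7112 8.9963 12.3138] v=[-0.1340 -0.8748 3.4652 -2.4527]
Step 5: x=[2.9558 5.6458 9.3441 12.0558] v=[-0.2328 -0.6536 3.4782 -2.5797]
Step 6: x=[2.9219 5.6208 9.6525 11.8094] v=[-0.3391 -0.2503 3.0836 -2.4644]
Step 7: x=[2.8791 5.6491 9.8859 11.5967] v=[-0.4283 0.2828 2.3337 -2.1272]
Step 8: x=[2.8319 5.7361 10.0182 11.4356] v=[-0.4719 0.8695 1.3233 -1.6115]

Answer: 2.8319 5.7361 10.0182 11.4356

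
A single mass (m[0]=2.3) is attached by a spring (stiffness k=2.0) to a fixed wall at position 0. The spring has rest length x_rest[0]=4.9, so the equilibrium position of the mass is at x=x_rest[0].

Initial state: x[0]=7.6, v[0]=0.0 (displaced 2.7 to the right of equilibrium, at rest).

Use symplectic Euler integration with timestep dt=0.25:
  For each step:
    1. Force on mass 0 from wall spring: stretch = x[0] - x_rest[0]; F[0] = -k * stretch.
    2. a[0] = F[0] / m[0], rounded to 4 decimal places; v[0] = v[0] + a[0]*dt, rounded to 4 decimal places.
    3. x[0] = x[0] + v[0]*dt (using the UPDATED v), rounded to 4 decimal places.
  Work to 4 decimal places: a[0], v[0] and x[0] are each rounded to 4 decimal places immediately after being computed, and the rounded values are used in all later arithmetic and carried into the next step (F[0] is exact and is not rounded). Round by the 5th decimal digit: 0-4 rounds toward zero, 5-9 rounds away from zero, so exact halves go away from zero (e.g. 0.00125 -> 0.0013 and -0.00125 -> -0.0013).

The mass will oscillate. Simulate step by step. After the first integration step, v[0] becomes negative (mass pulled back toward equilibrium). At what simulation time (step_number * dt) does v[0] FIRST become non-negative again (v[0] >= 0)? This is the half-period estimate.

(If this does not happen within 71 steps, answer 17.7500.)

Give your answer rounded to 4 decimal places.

Answer: 3.5000

Derivation:
Step 0: x=[7.6000] v=[0.0000]
Step 1: x=[7.4533] v=[-0.5870]
Step 2: x=[7.1678] v=[-1.1421]
Step 3: x=[6.7590] v=[-1.6351]
Step 4: x=[6.2492] v=[-2.0392]
Step 5: x=[5.6661] v=[-2.3325]
Step 6: x=[5.0413] v=[-2.4991]
Step 7: x=[4.4089] v=[-2.5298]
Step 8: x=[3.8031] v=[-2.4231]
Step 9: x=[3.2569] v=[-2.1847]
Step 10: x=[2.8000] v=[-1.8275]
Step 11: x=[2.4573] v=[-1.3710]
Step 12: x=[2.2473] v=[-0.8400]
Step 13: x=[2.1815] v=[-0.2633]
Step 14: x=[2.2634] v=[0.3277]
First v>=0 after going negative at step 14, time=3.5000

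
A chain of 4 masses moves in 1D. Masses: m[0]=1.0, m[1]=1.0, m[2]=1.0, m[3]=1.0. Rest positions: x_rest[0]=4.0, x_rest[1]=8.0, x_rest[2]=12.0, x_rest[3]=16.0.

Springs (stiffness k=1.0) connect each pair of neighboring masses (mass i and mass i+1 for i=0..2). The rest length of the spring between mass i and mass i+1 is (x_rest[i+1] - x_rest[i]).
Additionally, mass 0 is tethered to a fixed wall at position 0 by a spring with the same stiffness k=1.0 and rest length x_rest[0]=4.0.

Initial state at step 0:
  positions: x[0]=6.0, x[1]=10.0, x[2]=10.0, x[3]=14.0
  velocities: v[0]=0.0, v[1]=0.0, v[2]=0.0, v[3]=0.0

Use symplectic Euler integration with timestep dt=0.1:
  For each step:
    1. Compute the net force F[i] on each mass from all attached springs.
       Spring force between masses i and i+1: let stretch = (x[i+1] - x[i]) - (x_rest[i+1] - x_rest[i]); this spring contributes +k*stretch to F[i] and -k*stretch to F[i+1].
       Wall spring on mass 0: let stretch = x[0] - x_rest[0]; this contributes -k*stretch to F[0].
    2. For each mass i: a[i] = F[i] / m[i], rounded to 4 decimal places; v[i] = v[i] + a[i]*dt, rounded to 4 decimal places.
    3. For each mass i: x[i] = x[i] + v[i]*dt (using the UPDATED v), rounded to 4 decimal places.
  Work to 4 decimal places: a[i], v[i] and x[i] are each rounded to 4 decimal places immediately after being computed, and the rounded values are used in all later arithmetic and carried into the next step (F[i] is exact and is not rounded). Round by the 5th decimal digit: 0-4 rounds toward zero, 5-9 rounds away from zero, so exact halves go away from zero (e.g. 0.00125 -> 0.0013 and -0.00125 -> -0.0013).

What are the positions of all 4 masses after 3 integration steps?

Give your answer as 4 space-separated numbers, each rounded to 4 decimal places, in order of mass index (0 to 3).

Answer: 5.8800 9.7650 10.2340 14.0020

Derivation:
Step 0: x=[6.0000 10.0000 10.0000 14.0000] v=[0.0000 0.0000 0.0000 0.0000]
Step 1: x=[5.9800 9.9600 10.0400 14.0000] v=[-0.2000 -0.4000 0.4000 0.0000]
Step 2: x=[5.9400 9.8810 10.1188 14.0004] v=[-0.4000 -0.7900 0.7880 0.0040]
Step 3: x=[5.8800 9.7650 10.2340 14.0020] v=[-0.5999 -1.1603 1.1524 0.0158]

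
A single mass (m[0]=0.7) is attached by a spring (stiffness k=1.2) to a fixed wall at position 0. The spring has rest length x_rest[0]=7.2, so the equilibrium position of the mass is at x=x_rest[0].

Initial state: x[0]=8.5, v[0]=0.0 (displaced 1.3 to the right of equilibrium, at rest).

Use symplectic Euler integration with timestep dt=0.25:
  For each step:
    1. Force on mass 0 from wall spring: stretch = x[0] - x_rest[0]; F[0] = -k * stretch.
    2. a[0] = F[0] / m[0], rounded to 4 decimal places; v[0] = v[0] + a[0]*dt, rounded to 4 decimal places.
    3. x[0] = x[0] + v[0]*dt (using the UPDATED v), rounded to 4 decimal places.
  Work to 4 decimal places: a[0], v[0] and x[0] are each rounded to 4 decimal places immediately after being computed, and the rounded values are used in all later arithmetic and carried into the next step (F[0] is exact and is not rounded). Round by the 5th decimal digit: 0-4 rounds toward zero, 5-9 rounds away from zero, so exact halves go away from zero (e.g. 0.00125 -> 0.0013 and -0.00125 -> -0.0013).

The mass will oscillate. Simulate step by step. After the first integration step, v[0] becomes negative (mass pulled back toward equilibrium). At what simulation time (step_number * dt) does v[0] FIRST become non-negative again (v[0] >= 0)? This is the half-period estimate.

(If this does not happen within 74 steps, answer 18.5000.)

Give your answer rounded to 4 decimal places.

Step 0: x=[8.5000] v=[0.0000]
Step 1: x=[8.3607] v=[-0.5572]
Step 2: x=[8.0970] v=[-1.0547]
Step 3: x=[7.7372] v=[-1.4391]
Step 4: x=[7.3199] v=[-1.6693]
Step 5: x=[6.8897] v=[-1.7207]
Step 6: x=[6.4928] v=[-1.5877]
Step 7: x=[6.1717] v=[-1.2846]
Step 8: x=[5.9607] v=[-0.8439]
Step 9: x=[5.8825] v=[-0.3128]
Step 10: x=[5.9455] v=[0.2519]
First v>=0 after going negative at step 10, time=2.5000

Answer: 2.5000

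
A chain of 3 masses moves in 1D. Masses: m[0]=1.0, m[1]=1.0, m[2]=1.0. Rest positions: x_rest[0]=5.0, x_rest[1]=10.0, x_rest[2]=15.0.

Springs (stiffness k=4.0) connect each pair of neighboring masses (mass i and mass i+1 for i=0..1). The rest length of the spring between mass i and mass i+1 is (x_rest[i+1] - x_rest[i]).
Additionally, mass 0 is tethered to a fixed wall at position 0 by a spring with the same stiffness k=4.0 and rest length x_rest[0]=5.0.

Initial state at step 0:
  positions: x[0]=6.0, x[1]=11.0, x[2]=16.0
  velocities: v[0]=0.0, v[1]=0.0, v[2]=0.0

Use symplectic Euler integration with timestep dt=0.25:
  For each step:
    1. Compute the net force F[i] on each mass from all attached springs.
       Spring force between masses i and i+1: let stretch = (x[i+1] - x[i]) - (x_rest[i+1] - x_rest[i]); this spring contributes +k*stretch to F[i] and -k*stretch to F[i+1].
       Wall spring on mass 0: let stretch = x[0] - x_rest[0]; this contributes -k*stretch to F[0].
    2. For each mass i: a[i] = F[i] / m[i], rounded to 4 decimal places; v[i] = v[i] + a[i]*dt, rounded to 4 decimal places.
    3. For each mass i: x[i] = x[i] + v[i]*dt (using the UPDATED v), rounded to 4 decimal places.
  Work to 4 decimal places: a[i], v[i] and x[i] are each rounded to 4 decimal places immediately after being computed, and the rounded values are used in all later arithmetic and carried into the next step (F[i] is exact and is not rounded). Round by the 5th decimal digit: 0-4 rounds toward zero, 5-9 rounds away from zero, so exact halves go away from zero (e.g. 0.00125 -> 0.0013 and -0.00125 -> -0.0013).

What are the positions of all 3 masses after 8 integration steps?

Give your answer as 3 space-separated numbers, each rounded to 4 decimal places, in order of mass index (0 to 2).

Step 0: x=[6.0000 11.0000 16.0000] v=[0.0000 0.0000 0.0000]
Step 1: x=[5.7500 11.0000 16.0000] v=[-1.0000 0.0000 0.0000]
Step 2: x=[5.3750 10.9375 16.0000] v=[-1.5000 -0.2500 0.0000]
Step 3: x=[5.0469 10.7500 15.9844] v=[-1.3125 -0.7500 -0.0625]
Step 4: x=[4.8828 10.4453 15.9102] v=[-0.6563 -1.2187 -0.2969]
Step 5: x=[4.8887 10.1162 15.7198] v=[0.0234 -1.3163 -0.7618]
Step 6: x=[4.9793 9.8812 15.3785] v=[0.3622 -0.9402 -1.3654]
Step 7: x=[5.0505 9.7950 14.9128] v=[0.2848 -0.3448 -1.8627]
Step 8: x=[5.0452 9.8021 14.4177] v=[-0.0212 0.0285 -1.9805]

Answer: 5.0452 9.8021 14.4177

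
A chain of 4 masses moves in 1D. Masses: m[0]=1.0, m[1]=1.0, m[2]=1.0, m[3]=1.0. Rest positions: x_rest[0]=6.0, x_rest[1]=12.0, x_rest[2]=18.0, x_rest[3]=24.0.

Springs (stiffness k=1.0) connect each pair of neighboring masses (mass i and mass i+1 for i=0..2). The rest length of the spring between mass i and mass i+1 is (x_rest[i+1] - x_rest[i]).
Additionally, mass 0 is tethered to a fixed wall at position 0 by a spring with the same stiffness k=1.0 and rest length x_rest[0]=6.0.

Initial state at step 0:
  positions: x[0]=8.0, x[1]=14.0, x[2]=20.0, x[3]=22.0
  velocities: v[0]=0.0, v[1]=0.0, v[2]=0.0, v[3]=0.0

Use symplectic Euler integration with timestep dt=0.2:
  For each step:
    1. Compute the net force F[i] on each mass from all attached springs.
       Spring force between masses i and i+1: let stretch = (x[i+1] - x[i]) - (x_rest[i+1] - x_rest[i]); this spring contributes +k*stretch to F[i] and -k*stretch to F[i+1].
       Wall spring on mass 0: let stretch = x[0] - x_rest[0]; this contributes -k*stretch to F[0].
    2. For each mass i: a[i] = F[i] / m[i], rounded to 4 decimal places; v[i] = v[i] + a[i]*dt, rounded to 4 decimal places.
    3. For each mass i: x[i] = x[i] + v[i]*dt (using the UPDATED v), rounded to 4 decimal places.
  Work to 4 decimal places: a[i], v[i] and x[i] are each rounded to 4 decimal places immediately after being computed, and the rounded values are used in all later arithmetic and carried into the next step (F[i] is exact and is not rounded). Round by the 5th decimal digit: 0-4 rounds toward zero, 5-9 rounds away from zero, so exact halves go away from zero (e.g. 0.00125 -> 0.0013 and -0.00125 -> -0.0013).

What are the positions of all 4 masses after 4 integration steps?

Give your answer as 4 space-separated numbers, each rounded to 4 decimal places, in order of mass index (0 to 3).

Answer: 7.2899 13.8683 18.6713 23.4168

Derivation:
Step 0: x=[8.0000 14.0000 20.0000 22.0000] v=[0.0000 0.0000 0.0000 0.0000]
Step 1: x=[7.9200 14.0000 19.8400 22.1600] v=[-0.4000 0.0000 -0.8000 0.8000]
Step 2: x=[7.7664 13.9904 19.5392 22.4672] v=[-0.7680 -0.0480 -1.5040 1.5360]
Step 3: x=[7.5511 13.9538 19.1336 22.8973] v=[-1.0765 -0.1830 -2.0282 2.1504]
Step 4: x=[7.2899 13.8683 18.6713 23.4168] v=[-1.3062 -0.4276 -2.3114 2.5977]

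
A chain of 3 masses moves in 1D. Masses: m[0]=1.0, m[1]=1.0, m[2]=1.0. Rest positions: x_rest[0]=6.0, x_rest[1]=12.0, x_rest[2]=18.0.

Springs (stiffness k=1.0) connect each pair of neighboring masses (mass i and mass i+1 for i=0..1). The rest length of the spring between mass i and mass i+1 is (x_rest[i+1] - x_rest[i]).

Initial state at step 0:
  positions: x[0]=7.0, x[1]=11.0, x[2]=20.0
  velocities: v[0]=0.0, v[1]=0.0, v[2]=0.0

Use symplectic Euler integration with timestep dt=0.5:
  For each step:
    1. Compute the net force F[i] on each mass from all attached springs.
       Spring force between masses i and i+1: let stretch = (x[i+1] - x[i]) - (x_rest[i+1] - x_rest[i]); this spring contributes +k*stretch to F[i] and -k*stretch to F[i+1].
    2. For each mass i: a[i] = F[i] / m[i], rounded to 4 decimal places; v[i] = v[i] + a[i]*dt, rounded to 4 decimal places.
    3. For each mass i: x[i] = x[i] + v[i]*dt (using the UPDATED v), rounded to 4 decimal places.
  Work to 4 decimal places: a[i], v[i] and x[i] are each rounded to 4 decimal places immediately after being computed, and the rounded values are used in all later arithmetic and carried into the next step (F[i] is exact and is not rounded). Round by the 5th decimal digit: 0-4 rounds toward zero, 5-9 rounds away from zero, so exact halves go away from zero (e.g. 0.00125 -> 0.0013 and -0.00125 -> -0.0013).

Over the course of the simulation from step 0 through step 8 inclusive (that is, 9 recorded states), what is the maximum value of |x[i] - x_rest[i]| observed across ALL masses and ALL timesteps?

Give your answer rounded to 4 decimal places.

Answer: 2.5157

Derivation:
Step 0: x=[7.0000 11.0000 20.0000] v=[0.0000 0.0000 0.0000]
Step 1: x=[6.5000 12.2500 19.2500] v=[-1.0000 2.5000 -1.5000]
Step 2: x=[5.9375 13.8125 18.2500] v=[-1.1250 3.1250 -2.0000]
Step 3: x=[5.8438 14.5157 17.6406] v=[-0.1875 1.4063 -1.2188]
Step 4: x=[6.4181 13.8321 17.7500] v=[1.1485 -1.3672 0.2188]
Step 5: x=[7.3459 12.2745 18.3800] v=[1.8555 -3.1153 1.2599]
Step 6: x=[8.0058 11.0111 18.9836] v=[1.3198 -2.5269 1.2072]
Step 7: x=[7.9170 10.9895 19.0941] v=[-0.1776 -0.0433 0.2210]
Step 8: x=[7.0963 12.2259 18.6785] v=[-1.6414 2.4728 -0.8313]
Max displacement = 2.5157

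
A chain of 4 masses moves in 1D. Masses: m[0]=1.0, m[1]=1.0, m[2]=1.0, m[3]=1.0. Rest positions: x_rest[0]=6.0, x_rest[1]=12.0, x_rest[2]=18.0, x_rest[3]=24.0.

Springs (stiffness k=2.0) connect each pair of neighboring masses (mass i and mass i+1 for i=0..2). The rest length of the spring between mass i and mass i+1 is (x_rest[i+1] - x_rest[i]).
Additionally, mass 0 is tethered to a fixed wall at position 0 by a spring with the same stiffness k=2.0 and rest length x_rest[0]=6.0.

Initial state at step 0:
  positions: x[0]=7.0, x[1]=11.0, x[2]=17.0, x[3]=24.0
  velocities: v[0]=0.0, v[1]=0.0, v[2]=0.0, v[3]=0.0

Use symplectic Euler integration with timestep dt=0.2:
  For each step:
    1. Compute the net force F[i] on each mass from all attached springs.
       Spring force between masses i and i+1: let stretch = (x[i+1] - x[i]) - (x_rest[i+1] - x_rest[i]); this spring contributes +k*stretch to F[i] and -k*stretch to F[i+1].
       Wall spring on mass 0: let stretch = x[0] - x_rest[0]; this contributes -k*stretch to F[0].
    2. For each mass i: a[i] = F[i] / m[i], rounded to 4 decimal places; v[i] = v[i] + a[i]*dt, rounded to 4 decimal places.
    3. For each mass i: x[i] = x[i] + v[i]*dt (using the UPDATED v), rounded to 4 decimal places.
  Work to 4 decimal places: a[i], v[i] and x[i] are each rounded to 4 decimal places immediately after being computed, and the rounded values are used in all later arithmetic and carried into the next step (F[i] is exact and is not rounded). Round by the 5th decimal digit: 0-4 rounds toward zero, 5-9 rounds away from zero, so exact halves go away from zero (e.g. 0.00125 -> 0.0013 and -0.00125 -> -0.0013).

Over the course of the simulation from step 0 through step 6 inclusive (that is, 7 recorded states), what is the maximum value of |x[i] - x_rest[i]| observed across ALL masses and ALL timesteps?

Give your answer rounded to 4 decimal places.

Step 0: x=[7.0000 11.0000 17.0000 24.0000] v=[0.0000 0.0000 0.0000 0.0000]
Step 1: x=[6.7600 11.1600 17.0800 23.9200] v=[-1.2000 0.8000 0.4000 -0.4000]
Step 2: x=[6.3312 11.4416 17.2336 23.7728] v=[-2.1440 1.4080 0.7680 -0.7360]
Step 3: x=[5.8047 11.7777 17.4470 23.5825] v=[-2.6323 1.6806 1.0669 -0.9517]
Step 4: x=[5.2917 12.0895 17.6977 23.3813] v=[-2.5650 1.5591 1.2534 -1.0059]
Step 5: x=[4.8992 12.3062 17.9544 23.2054] v=[-1.9626 1.0833 1.2836 -0.8793]
Step 6: x=[4.7073 12.3822 18.1793 23.0895] v=[-0.9595 0.3798 1.1247 -0.5797]
Max displacement = 1.2927

Answer: 1.2927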